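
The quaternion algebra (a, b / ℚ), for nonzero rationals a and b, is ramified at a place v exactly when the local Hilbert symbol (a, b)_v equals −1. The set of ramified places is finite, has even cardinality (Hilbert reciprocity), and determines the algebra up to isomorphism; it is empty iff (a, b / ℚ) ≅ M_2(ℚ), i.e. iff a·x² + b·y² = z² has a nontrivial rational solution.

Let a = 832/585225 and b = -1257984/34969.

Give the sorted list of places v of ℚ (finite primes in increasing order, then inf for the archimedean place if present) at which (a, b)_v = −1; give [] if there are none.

(a, b) ≡ (13, -546) mod (ℚ^×)²; places V = {2, 3, 5, 7, 11, 13, 17, ∞}.
(a,b)_3: α=-4, u≡1; β=3, v≡1 (mod 3); (1|3)=+1, (1|3)=+1; sign (−1)^0·+1^3·+1^-4 = +1.
(a,b)_13: α=1, u≡3; β=1, v≡9 (mod 13); (3|13)=+1, (9|13)=+1; sign (−1)^0·+1^1·+1^1 = +1.
(a,b)_7: α=0, u≡5; β=1, v≡5 (mod 7); (5|7)=-1, (5|7)=-1; sign (−1)^0·-1^1·-1^0 = -1.
(a,b)_11: α=0, u≡6; β=-2, v≡3 (mod 11); (6|11)=-1, (3|11)=+1; sign (−1)^0·-1^-2·+1^0 = +1.
(a,b)_17: α=-2, u≡8; β=-2, v≡8 (mod 17); (8|17)=+1, (8|17)=+1; sign (−1)^0·+1^-2·+1^-2 = +1.
(a,b)_5: α=-2, u≡3; β=0, v≡4 (mod 5); (3|5)=-1, (4|5)=+1; sign (−1)^0·-1^0·+1^-2 = +1.
(a,b)_2: α=6, β=9; u≡5, v≡7 (mod 8); ε(u)ε(v)=0·1, αω(v)=6·0, βω(u)=9·1; sum ≡ 1  ⇒  -1.
(a,b)_∞: sgn(13)=+, sgn(-546)=−, so +1.
Ram(13, -546) = {2, 7}; no ℚ_2-point on the conic.

[2, 7]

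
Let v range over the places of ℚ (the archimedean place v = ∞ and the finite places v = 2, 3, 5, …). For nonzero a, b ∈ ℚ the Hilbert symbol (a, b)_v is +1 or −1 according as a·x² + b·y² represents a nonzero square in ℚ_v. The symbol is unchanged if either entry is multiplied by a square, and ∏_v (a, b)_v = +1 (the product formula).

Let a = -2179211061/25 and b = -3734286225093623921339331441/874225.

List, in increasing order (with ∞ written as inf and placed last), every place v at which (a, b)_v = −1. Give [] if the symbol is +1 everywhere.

[2, 19, 29, inf]

(a, b) ≡ (-1178589, -21489) mod (ℚ^×)²; places V = {2, 3, 5, 7, 11, 13, 17, 19, 23, 29, 31, 37, 43, ∞}.
(a,b)_19: α=1, u≡4; β=1, v≡6 (mod 19); (4|19)=+1, (6|19)=+1; sign (−1)^1·+1^1·+1^1 = -1.
(a,b)_5: α=-2, u≡4; β=-2, v≡1 (mod 5); (4|5)=+1, (1|5)=+1; sign (−1)^0·+1^-2·+1^-2 = +1.
(a,b)_∞: sgn(-1178589)=−, sgn(-21489)=−, so -1.
(a,b)_31: α=1, u≡2; β=6, v≡16 (mod 31); (2|31)=+1, (16|31)=+1; sign (−1)^0·+1^6·+1^1 = +1.
(a,b)_37: α=0, u≡10; β=2, v≡24 (mod 37); (10|37)=+1, (24|37)=-1; sign (−1)^0·+1^2·-1^0 = +1.
(a,b)_43: α=2, u≡24; β=0, v≡9 (mod 43); (24|43)=+1, (9|43)=+1; sign (−1)^0·+1^0·+1^2 = +1.
(a,b)_11: α=0, u≡2; β=-2, v≡1 (mod 11); (2|11)=-1, (1|11)=+1; sign (−1)^0·-1^-2·+1^0 = +1.
(a,b)_2: α=0, β=0; u≡3, v≡7 (mod 8); ε(u)ε(v)=1·1, αω(v)=0·0, βω(u)=0·1; sum ≡ 1  ⇒  -1.
(a,b)_29: α=1, u≡8; β=3, v≡22 (mod 29); (8|29)=-1, (22|29)=+1; sign (−1)^0·-1^3·+1^1 = -1.
(a,b)_17: α=0, u≡15; β=-2, v≡2 (mod 17); (15|17)=+1, (2|17)=+1; sign (−1)^0·+1^-2·+1^0 = +1.
(a,b)_13: α=0, u≡1; β=1, v≡2 (mod 13); (1|13)=+1, (2|13)=-1; sign (−1)^0·+1^1·-1^0 = +1.
(a,b)_3: α=1, u≡2; β=9, v≡1 (mod 3); (2|3)=-1, (1|3)=+1; sign (−1)^1·-1^9·+1^1 = +1.
(a,b)_7: α=0, u≡2; β=2, v≡2 (mod 7); (2|7)=+1, (2|7)=+1; sign (−1)^0·+1^2·+1^0 = +1.
(a,b)_23: α=1, u≡16; β=2, v≡18 (mod 23); (16|23)=+1, (18|23)=+1; sign (−1)^0·+1^2·+1^1 = +1.
|Ram(-1178589, -21489)| = 4, even; anisotropic at {2, 19, 29, ∞}.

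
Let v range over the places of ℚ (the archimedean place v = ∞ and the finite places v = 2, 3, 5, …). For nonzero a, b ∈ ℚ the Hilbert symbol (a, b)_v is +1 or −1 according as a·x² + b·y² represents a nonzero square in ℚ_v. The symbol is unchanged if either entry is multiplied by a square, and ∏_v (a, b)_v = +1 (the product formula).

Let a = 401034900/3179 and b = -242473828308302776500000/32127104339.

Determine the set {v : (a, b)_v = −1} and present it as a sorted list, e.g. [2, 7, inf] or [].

(a, b) ≡ (231, -1254) mod (ℚ^×)²; places V = {2, 3, 5, 7, 11, 17, 19, 23, ∞}.
(a,b)_17: α=-2, u≡5; β=-6, v≡1 (mod 17); (5|17)=-1, (1|17)=+1; sign (−1)^0·-1^-6·+1^-2 = +1.
(a,b)_23: α=2, u≡4; β=6, v≡11 (mod 23); (4|23)=+1, (11|23)=-1; sign (−1)^0·+1^6·-1^2 = +1.
(a,b)_19: α=2, u≡14; β=5, v≡13 (mod 19); (14|19)=-1, (13|19)=-1; sign (−1)^0·-1^5·-1^2 = -1.
(a,b)_2: α=2, β=5; u≡7, v≡5 (mod 8); ε(u)ε(v)=1·0, αω(v)=2·1, βω(u)=5·0; sum ≡ 0  ⇒  +1.
(a,b)_3: α=1, u≡2; β=3, v≡2 (mod 3); (2|3)=-1, (2|3)=-1; sign (−1)^1·-1^3·-1^1 = -1.
(a,b)_∞: sgn(231)=+, sgn(-1254)=−, so +1.
(a,b)_5: α=2, u≡4; β=6, v≡1 (mod 5); (4|5)=+1, (1|5)=+1; sign (−1)^0·+1^6·+1^2 = +1.
(a,b)_11: α=-1, u≡8; β=-3, v≡8 (mod 11); (8|11)=-1, (8|11)=-1; sign (−1)^1·-1^-3·-1^-1 = -1.
(a,b)_7: α=1, u≡5; β=2, v≡5 (mod 7); (5|7)=-1, (5|7)=-1; sign (−1)^0·-1^2·-1^1 = -1.
Ram(231, -1254) = {3, 7, 11, 19}; no ℚ_3-point on the conic.

[3, 7, 11, 19]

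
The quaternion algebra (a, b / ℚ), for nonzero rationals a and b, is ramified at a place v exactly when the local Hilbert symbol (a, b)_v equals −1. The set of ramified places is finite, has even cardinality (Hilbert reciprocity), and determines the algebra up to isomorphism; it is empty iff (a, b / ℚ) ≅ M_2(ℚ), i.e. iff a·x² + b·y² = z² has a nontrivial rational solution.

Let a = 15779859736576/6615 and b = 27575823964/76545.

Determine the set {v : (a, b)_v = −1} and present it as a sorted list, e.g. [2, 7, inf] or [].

[2, 3, 5, 7, 17, 19]

Mod squares: a ≡ 13110, b ≡ 41055. Check v ∈ {∞, 2, 3, 5, 7, 13, 17, 19, 23}.
v=7: a=7^-2·(≡6), b=7^-1·(≡3) mod 7; (6|7)=-1, (3|7)=-1; (−1)^{-2·-1·3}·(-1)^-1·(-1)^-2 = -1.
v=19: a=19^3·(≡11), b=19^2·(≡8) mod 19; (11|19)=+1, (8|19)=-1; (−1)^{3·2·9}·(+1)^2·(-1)^3 = -1.
v=17: a=17^2·(≡12), b=17^3·(≡16) mod 17; (12|17)=-1, (16|17)=+1; (−1)^{2·3·8}·(-1)^3·(+1)^2 = -1.
v=2: v_2(a)=11, v_2(b)=2; units ≡ 3, 7 (mod 8); ε·ε+αω+βω = 1·1+11·0+2·1 ≡ 1  ⇒  (a,b)_2 = -1.
v=∞: 13110 > 0 and 41055 > 0  ⇒  (a,b)_∞ = +1.
v=23: a=23^1·(≡1), b=23^1·(≡15) mod 23; (1|23)=+1, (15|23)=-1; (−1)^{1·1·11}·(+1)^1·(-1)^1 = +1.
v=3: a=3^-3·(≡2), b=3^-7·(≡2) mod 3; (2|3)=-1, (2|3)=-1; (−1)^{-3·-7·1}·(-1)^-7·(-1)^-3 = -1.
v=13: a=13^2·(≡5), b=13^2·(≡3) mod 13; (5|13)=-1, (3|13)=+1; (−1)^{2·2·6}·(-1)^2·(+1)^2 = +1.
v=5: a=5^-1·(≡2), b=5^-1·(≡1) mod 5; (2|5)=-1, (1|5)=+1; (−1)^{-1·-1·2}·(-1)^-1·(+1)^-1 = -1.
Ram(13110, 41055) = {2, 3, 5, 7, 17, 19}; no ℚ_2-point on the conic.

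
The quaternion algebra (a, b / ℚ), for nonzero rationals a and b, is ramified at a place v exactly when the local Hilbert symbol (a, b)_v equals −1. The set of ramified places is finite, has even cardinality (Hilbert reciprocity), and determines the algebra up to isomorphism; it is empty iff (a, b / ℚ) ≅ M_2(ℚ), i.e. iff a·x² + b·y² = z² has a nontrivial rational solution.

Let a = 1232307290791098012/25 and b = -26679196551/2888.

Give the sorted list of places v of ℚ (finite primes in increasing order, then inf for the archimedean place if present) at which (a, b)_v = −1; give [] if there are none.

[3, 41]

(a, b) ≡ (2703, -13038) mod (ℚ^×)²; places V = {2, 3, 5, 7, 17, 19, 41, 53, ∞}.
(a,b)_2: α=2, β=-3; u≡7, v≡1 (mod 8); ε(u)ε(v)=1·0, αω(v)=2·0, βω(u)=-3·0; sum ≡ 0  ⇒  +1.
(a,b)_19: α=0, u≡16; β=-2, v≡13 (mod 19); (16|19)=+1, (13|19)=-1; sign (−1)^0·+1^-2·-1^0 = +1.
(a,b)_7: α=0, u≡2; β=2, v≡5 (mod 7); (2|7)=+1, (5|7)=-1; sign (−1)^0·+1^2·-1^0 = +1.
(a,b)_17: α=7, u≡10; β=4, v≡9 (mod 17); (10|17)=-1, (9|17)=+1; sign (−1)^0·-1^4·+1^7 = +1.
(a,b)_∞: sgn(2703)=+, sgn(-13038)=−, so +1.
(a,b)_5: α=-2, u≡2; β=0, v≡3 (mod 5); (2|5)=-1, (3|5)=-1; sign (−1)^0·-1^0·-1^-2 = +1.
(a,b)_53: α=3, u≡31; β=1, v≡51 (mod 53); (31|53)=-1, (51|53)=-1; sign (−1)^0·-1^1·-1^3 = +1.
(a,b)_3: α=1, u≡1; β=1, v≡1 (mod 3); (1|3)=+1, (1|3)=+1; sign (−1)^1·+1^1·+1^1 = -1.
(a,b)_41: α=2, u≡3; β=1, v≡18 (mod 41); (3|41)=-1, (18|41)=+1; sign (−1)^0·-1^1·+1^2 = -1.
(2703, -13038 / ℚ) ramifies at {3, 41}: a division algebra.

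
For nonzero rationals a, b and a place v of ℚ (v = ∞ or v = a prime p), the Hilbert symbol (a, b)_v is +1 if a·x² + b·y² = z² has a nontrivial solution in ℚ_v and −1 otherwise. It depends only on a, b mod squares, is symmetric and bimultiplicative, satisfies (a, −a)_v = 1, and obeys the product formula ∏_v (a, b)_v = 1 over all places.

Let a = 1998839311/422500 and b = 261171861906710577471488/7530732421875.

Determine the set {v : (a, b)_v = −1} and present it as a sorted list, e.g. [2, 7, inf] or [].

[17, 23]

(a, b) ≡ (391, 2346) mod (ℚ^×)²; places V = {2, 3, 5, 7, 13, 17, 19, 23, ∞}.
(a,b)_5: α=-4, u≡1; β=-10, v≡4 (mod 5); (1|5)=+1, (4|5)=+1; sign (−1)^0·+1^-10·+1^-4 = +1.
(a,b)_3: α=0, u≡1; β=-3, v≡2 (mod 3); (1|3)=+1, (2|3)=-1; sign (−1)^0·+1^-3·-1^0 = +1.
(a,b)_2: α=-2, β=13; u≡7, v≡5 (mod 8); ε(u)ε(v)=1·0, αω(v)=-2·1, βω(u)=13·0; sum ≡ 0  ⇒  +1.
(a,b)_23: α=1, u≡11; β=3, v≡19 (mod 23); (11|23)=-1, (19|23)=-1; sign (−1)^1·-1^3·-1^1 = -1.
(a,b)_17: α=3, u≡14; β=7, v≡4 (mod 17); (14|17)=-1, (4|17)=+1; sign (−1)^0·-1^7·+1^3 = -1.
(a,b)_13: α=-2, u≡10; β=-4, v≡5 (mod 13); (10|13)=+1, (5|13)=-1; sign (−1)^0·+1^-4·-1^-2 = +1.
(a,b)_∞: sgn(391)=+, sgn(2346)=+, so +1.
(a,b)_19: α=2, u≡16; β=4, v≡9 (mod 19); (16|19)=+1, (9|19)=+1; sign (−1)^0·+1^4·+1^2 = +1.
(a,b)_7: α=2, u≡6; β=2, v≡1 (mod 7); (6|7)=-1, (1|7)=+1; sign (−1)^0·-1^2·+1^2 = +1.
|Ram(391, 2346)| = 2, even; anisotropic at {17, 23}.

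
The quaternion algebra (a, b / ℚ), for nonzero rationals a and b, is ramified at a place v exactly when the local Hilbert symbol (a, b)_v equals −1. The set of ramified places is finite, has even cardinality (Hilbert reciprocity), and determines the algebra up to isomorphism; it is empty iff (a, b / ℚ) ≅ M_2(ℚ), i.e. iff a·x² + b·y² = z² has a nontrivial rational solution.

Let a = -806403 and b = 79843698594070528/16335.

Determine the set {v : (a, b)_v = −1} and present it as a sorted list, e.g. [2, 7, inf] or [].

(a, b) ≡ (-806403, 53395974645) mod (ℚ^×)²; places V = {2, 3, 5, 11, 13, 17, 19, 23, 29, 31, 37, 41, ∞}.
(a,b)_31: α=1, u≡27; β=1, v≡21 (mod 31); (27|31)=-1, (21|31)=-1; sign (−1)^1·-1^1·-1^1 = -1.
(a,b)_41: α=0, u≡26; β=1, v≡34 (mod 41); (26|41)=-1, (34|41)=-1; sign (−1)^0·-1^1·-1^0 = -1.
(a,b)_17: α=0, u≡9; β=1, v≡9 (mod 17); (9|17)=+1, (9|17)=+1; sign (−1)^0·+1^1·+1^0 = +1.
(a,b)_∞: sgn(-806403)=−, sgn(53395974645)=+, so +1.
(a,b)_2: α=0, β=14; u≡5, v≡5 (mod 8); ε(u)ε(v)=0·0, αω(v)=0·1, βω(u)=14·1; sum ≡ 0  ⇒  +1.
(a,b)_5: α=0, u≡2; β=-1, v≡4 (mod 5); (2|5)=-1, (4|5)=+1; sign (−1)^0·-1^-1·+1^0 = -1.
(a,b)_29: α=1, u≡4; β=1, v≡19 (mod 29); (4|29)=+1, (19|29)=-1; sign (−1)^0·+1^1·-1^1 = -1.
(a,b)_37: α=0, u≡12; β=2, v≡20 (mod 37); (12|37)=+1, (20|37)=-1; sign (−1)^0·+1^2·-1^0 = +1.
(a,b)_3: α=1, u≡2; β=-3, v≡2 (mod 3); (2|3)=-1, (2|3)=-1; sign (−1)^1·-1^-3·-1^1 = -1.
(a,b)_13: α=1, u≡5; β=1, v≡1 (mod 13); (5|13)=-1, (1|13)=+1; sign (−1)^0·-1^1·+1^1 = -1.
(a,b)_19: α=0, u≡14; β=1, v≡12 (mod 19); (14|19)=-1, (12|19)=-1; sign (−1)^0·-1^1·-1^0 = -1.
(a,b)_23: α=1, u≡14; β=1, v≡11 (mod 23); (14|23)=-1, (11|23)=-1; sign (−1)^1·-1^1·-1^1 = -1.
(a,b)_11: α=0, u≡7; β=-2, v≡6 (mod 11); (7|11)=-1, (6|11)=-1; sign (−1)^0·-1^-2·-1^0 = +1.
(-806403, 53395974645 / ℚ) ramifies at {3, 5, 13, 19, 23, 29, 31, 41}: a division algebra.

[3, 5, 13, 19, 23, 29, 31, 41]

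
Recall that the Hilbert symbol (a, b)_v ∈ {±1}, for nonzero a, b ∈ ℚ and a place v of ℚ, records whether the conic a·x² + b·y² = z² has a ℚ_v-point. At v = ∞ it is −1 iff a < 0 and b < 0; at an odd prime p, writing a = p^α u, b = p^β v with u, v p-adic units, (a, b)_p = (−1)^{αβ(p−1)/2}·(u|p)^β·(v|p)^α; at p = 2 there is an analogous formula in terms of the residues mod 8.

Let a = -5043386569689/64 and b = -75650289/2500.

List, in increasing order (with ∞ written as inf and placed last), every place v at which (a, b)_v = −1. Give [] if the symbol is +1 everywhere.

[2, 13, 17, 23, 41, inf]

(a, b) ≡ (-41, -625209) mod (ℚ^×)²; places V = {2, 3, 5, 11, 13, 17, 23, 41, ∞}.
(a,b)_23: α=4, u≡7; β=1, v≡4 (mod 23); (7|23)=-1, (4|23)=+1; sign (−1)^0·-1^1·+1^4 = -1.
(a,b)_41: α=1, u≡39; β=1, v≡6 (mod 41); (39|41)=+1, (6|41)=-1; sign (−1)^0·+1^1·-1^1 = -1.
(a,b)_5: α=0, u≡4; β=-4, v≡4 (mod 5); (4|5)=+1, (4|5)=+1; sign (−1)^0·+1^-4·+1^0 = +1.
(a,b)_11: α=0, u≡3; β=2, v≡3 (mod 11); (3|11)=+1, (3|11)=+1; sign (−1)^0·+1^2·+1^0 = +1.
(a,b)_17: α=2, u≡5; β=1, v≡5 (mod 17); (5|17)=-1, (5|17)=-1; sign (−1)^0·-1^1·-1^2 = -1.
(a,b)_13: α=2, u≡6; β=1, v≡7 (mod 13); (6|13)=-1, (7|13)=-1; sign (−1)^0·-1^1·-1^2 = -1.
(a,b)_3: α=2, u≡1; β=1, v≡1 (mod 3); (1|3)=+1, (1|3)=+1; sign (−1)^0·+1^1·+1^2 = +1.
(a,b)_2: α=-6, β=-2; u≡7, v≡7 (mod 8); ε(u)ε(v)=1·1, αω(v)=-6·0, βω(u)=-2·0; sum ≡ 1  ⇒  -1.
(a,b)_∞: sgn(-41)=−, sgn(-625209)=−, so -1.
Ram(-41, -625209) = {2, 13, 17, 23, 41, ∞}; no ℚ_2-point on the conic.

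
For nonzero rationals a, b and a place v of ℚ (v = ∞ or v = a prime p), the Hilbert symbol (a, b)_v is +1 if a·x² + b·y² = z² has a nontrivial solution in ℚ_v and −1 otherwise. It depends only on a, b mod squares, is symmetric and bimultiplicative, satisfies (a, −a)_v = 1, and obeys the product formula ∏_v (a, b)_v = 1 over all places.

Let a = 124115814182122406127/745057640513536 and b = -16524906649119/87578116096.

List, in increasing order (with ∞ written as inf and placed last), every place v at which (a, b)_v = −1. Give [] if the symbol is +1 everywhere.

[3, 11]

Mod squares: a ≡ 18183, b ≡ -319. Check v ∈ {∞, 2, 3, 7, 11, 17, 19, 29}.
v=11: a=11^11·(≡9), b=11^7·(≡5) mod 11; (9|11)=+1, (5|11)=+1; (−1)^{11·7·5}·(+1)^7·(+1)^11 = -1.
v=∞: 18183 > 0 and -319 < 0  ⇒  (a,b)_∞ = +1.
v=19: a=19^3·(≡16), b=19^2·(≡11) mod 19; (16|19)=+1, (11|19)=+1; (−1)^{3·2·9}·(+1)^2·(+1)^3 = +1.
v=29: a=29^1·(≡17), b=29^1·(≡18) mod 29; (17|29)=-1, (18|29)=-1; (−1)^{1·1·14}·(-1)^1·(-1)^1 = +1.
v=17: a=17^-2·(≡7), b=17^-4·(≡2) mod 17; (7|17)=-1, (2|17)=+1; (−1)^{-2·-4·8}·(-1)^-4·(+1)^-2 = +1.
v=2: v_2(a)=-30, v_2(b)=-20; units ≡ 7, 1 (mod 8); ε·ε+αω+βω = 1·0+-30·0+-20·0 ≡ 0  ⇒  (a,b)_2 = +1.
v=3: a=3^7·(≡1), b=3^4·(≡2) mod 3; (1|3)=+1, (2|3)=-1; (−1)^{7·4·1}·(+1)^4·(-1)^7 = -1.
v=7: a=7^-4·(≡4), b=7^0·(≡3) mod 7; (4|7)=+1, (3|7)=-1; (−1)^{-4·0·3}·(+1)^0·(-1)^-4 = +1.
|Ram(18183, -319)| = 2, even; anisotropic at {3, 11}.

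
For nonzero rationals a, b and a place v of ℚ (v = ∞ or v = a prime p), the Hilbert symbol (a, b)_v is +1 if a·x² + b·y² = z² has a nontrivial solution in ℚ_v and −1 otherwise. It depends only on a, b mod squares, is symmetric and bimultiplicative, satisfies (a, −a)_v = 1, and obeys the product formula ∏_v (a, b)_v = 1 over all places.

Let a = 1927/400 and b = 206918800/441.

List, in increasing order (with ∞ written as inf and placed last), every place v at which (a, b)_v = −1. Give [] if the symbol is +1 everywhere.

Mod squares: a ≡ 1927, b ≡ 517297. Check v ∈ {∞, 2, 3, 5, 7, 11, 31, 37, 41, 47}.
v=7: a=7^0·(≡2), b=7^-2·(≡2) mod 7; (2|7)=+1, (2|7)=+1; (−1)^{0·-2·3}·(+1)^-2·(+1)^0 = +1.
v=37: a=37^0·(≡26), b=37^1·(≡13) mod 37; (26|37)=+1, (13|37)=-1; (−1)^{0·1·18}·(+1)^1·(-1)^0 = +1.
v=3: a=3^0·(≡1), b=3^-2·(≡1) mod 3; (1|3)=+1, (1|3)=+1; (−1)^{0·-2·1}·(+1)^-2·(+1)^0 = +1.
v=2: v_2(a)=-4, v_2(b)=4; units ≡ 7, 1 (mod 8); ε·ε+αω+βω = 1·0+-4·0+4·0 ≡ 0  ⇒  (a,b)_2 = +1.
v=∞: 1927 > 0 and 517297 > 0  ⇒  (a,b)_∞ = +1.
v=31: a=31^0·(≡19), b=31^1·(≡5) mod 31; (19|31)=+1, (5|31)=+1; (−1)^{0·1·15}·(+1)^1·(+1)^0 = +1.
v=41: a=41^1·(≡24), b=41^1·(≡30) mod 41; (24|41)=-1, (30|41)=-1; (−1)^{1·1·20}·(-1)^1·(-1)^1 = +1.
v=11: a=11^0·(≡6), b=11^1·(≡8) mod 11; (6|11)=-1, (8|11)=-1; (−1)^{0·1·5}·(-1)^1·(-1)^0 = -1.
v=47: a=47^1·(≡35), b=47^0·(≡20) mod 47; (35|47)=-1, (20|47)=-1; (−1)^{1·0·23}·(-1)^0·(-1)^1 = -1.
v=5: a=5^-2·(≡2), b=5^2·(≡2) mod 5; (2|5)=-1, (2|5)=-1; (−1)^{-2·2·2}·(-1)^2·(-1)^-2 = +1.
Ram(1927, 517297) = {11, 47}; no ℚ_11-point on the conic.

[11, 47]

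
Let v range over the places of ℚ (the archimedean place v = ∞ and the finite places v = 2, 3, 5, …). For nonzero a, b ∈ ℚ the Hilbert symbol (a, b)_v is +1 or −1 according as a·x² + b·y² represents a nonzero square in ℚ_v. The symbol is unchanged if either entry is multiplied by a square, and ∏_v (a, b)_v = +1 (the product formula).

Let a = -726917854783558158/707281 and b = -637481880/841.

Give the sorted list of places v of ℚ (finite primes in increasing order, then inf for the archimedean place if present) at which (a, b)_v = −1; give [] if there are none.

Mod squares: a ≡ -318, b ≡ -17707830. Check v ∈ {∞, 2, 3, 5, 7, 29, 37, 43, 53}.
v=∞: -318 < 0 and -17707830 < 0  ⇒  (a,b)_∞ = -1.
v=29: a=29^-4·(≡1), b=29^-2·(≡6) mod 29; (1|29)=+1, (6|29)=+1; (−1)^{-4·-2·14}·(+1)^-2·(+1)^-4 = +1.
v=43: a=43^2·(≡37), b=43^1·(≡23) mod 43; (37|43)=-1, (23|43)=+1; (−1)^{2·1·21}·(-1)^1·(+1)^2 = -1.
v=53: a=53^3·(≡13), b=53^1·(≡20) mod 53; (13|53)=+1, (20|53)=-1; (−1)^{3·1·26}·(+1)^1·(-1)^3 = -1.
v=3: a=3^9·(≡2), b=3^3·(≡1) mod 3; (2|3)=-1, (1|3)=+1; (−1)^{9·3·1}·(-1)^3·(+1)^9 = +1.
v=5: a=5^0·(≡2), b=5^1·(≡4) mod 5; (2|5)=-1, (4|5)=+1; (−1)^{0·1·2}·(-1)^1·(+1)^0 = -1.
v=2: v_2(a)=1, v_2(b)=3; units ≡ 1, 5 (mod 8); ε·ε+αω+βω = 0·0+1·1+3·0 ≡ 1  ⇒  (a,b)_2 = -1.
v=37: a=37^2·(≡13), b=37^1·(≡19) mod 37; (13|37)=-1, (19|37)=-1; (−1)^{2·1·18}·(-1)^1·(-1)^2 = -1.
v=7: a=7^2·(≡1), b=7^1·(≡5) mod 7; (1|7)=+1, (5|7)=-1; (−1)^{2·1·3}·(+1)^1·(-1)^2 = +1.
Ram(-318, -17707830) = {2, 5, 37, 43, 53, ∞}; no ℚ_2-point on the conic.

[2, 5, 37, 43, 53, inf]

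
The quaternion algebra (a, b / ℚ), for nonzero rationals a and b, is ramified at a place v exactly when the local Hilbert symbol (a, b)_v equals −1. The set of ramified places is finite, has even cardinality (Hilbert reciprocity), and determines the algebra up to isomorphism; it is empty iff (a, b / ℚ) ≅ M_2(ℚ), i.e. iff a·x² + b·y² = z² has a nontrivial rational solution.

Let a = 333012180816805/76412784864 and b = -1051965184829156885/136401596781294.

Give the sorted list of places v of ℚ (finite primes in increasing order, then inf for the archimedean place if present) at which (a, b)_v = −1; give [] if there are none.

[3, 5, 29, 41]

(a, b) ≡ (35670, -606390) mod (ℚ^×)²; places V = {2, 3, 5, 7, 13, 17, 19, 29, 31, 37, 41, ∞}.
(a,b)_∞: sgn(35670)=+, sgn(-606390)=−, so +1.
(a,b)_3: α=-1, u≡1; β=-1, v≡1 (mod 3); (1|3)=+1, (1|3)=+1; sign (−1)^1·+1^-1·+1^-1 = -1.
(a,b)_29: α=-1, u≡10; β=-1, v≡4 (mod 29); (10|29)=-1, (4|29)=+1; sign (−1)^0·-1^-1·+1^-1 = -1.
(a,b)_19: α=2, u≡16; β=0, v≡2 (mod 19); (16|19)=+1, (2|19)=-1; sign (−1)^0·+1^0·-1^2 = +1.
(a,b)_37: α=4, u≡2; β=6, v≡9 (mod 37); (2|37)=-1, (9|37)=+1; sign (−1)^0·-1^6·+1^4 = +1.
(a,b)_5: α=1, u≡4; β=1, v≡2 (mod 5); (4|5)=+1, (2|5)=-1; sign (−1)^0·+1^1·-1^1 = -1.
(a,b)_7: α=4, u≡3; β=6, v≡3 (mod 7); (3|7)=-1, (3|7)=-1; sign (−1)^0·-1^6·-1^4 = +1.
(a,b)_31: α=-2, u≡5; β=-2, v≡8 (mod 31); (5|31)=+1, (8|31)=+1; sign (−1)^0·+1^-2·+1^-2 = +1.
(a,b)_13: α=-4, u≡2; β=-8, v≡8 (mod 13); (2|13)=-1, (8|13)=-1; sign (−1)^0·-1^-8·-1^-4 = +1.
(a,b)_17: α=0, u≡15; β=1, v≡9 (mod 17); (15|17)=+1, (9|17)=+1; sign (−1)^0·+1^1·+1^0 = +1.
(a,b)_2: α=-5, β=-1; u≡3, v≡5 (mod 8); ε(u)ε(v)=1·0, αω(v)=-5·1, βω(u)=-1·1; sum ≡ 0  ⇒  +1.
(a,b)_41: α=1, u≡37; β=1, v≡22 (mod 41); (37|41)=+1, (22|41)=-1; sign (−1)^0·+1^1·-1^1 = -1.
(35670, -606390 / ℚ) ramifies at {3, 5, 29, 41}: a division algebra.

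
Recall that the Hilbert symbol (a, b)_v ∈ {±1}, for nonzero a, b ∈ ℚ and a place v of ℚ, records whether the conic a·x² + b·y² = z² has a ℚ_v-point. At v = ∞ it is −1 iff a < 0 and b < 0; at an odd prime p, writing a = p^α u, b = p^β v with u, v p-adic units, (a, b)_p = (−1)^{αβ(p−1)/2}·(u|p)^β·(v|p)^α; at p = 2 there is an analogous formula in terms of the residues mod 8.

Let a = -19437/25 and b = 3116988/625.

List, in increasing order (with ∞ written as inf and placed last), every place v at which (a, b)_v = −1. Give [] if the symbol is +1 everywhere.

(a, b) ≡ (-19437, 1767) mod (ℚ^×)²; places V = {2, 3, 5, 7, 11, 19, 31, ∞}.
(a,b)_31: α=1, u≡27; β=1, v≡3 (mod 31); (27|31)=-1, (3|31)=-1; sign (−1)^1·-1^1·-1^1 = -1.
(a,b)_∞: sgn(-19437)=−, sgn(1767)=+, so +1.
(a,b)_19: α=1, u≡10; β=1, v≡16 (mod 19); (10|19)=-1, (16|19)=+1; sign (−1)^1·-1^1·+1^1 = +1.
(a,b)_5: α=-2, u≡3; β=-4, v≡3 (mod 5); (3|5)=-1, (3|5)=-1; sign (−1)^0·-1^-4·-1^-2 = +1.
(a,b)_11: α=1, u≡5; β=0, v≡8 (mod 11); (5|11)=+1, (8|11)=-1; sign (−1)^0·+1^0·-1^1 = -1.
(a,b)_3: α=1, u≡1; β=3, v≡1 (mod 3); (1|3)=+1, (1|3)=+1; sign (−1)^1·+1^3·+1^1 = -1.
(a,b)_2: α=0, β=2; u≡3, v≡7 (mod 8); ε(u)ε(v)=1·1, αω(v)=0·0, βω(u)=2·1; sum ≡ 1  ⇒  -1.
(a,b)_7: α=0, u≡4; β=2, v≡5 (mod 7); (4|7)=+1, (5|7)=-1; sign (−1)^0·+1^2·-1^0 = +1.
|Ram(-19437, 1767)| = 4, even; anisotropic at {2, 3, 11, 31}.

[2, 3, 11, 31]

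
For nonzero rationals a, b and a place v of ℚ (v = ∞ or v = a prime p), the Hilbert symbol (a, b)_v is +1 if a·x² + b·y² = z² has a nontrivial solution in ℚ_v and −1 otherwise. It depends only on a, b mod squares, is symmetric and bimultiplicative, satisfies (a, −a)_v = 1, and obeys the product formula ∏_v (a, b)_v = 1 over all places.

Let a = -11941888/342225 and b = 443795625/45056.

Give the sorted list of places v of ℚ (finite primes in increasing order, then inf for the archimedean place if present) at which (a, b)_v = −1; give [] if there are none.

Mod squares: a ≡ -238, b ≡ 3003. Check v ∈ {∞, 2, 3, 5, 7, 11, 13, 17}.
v=11: a=11^0·(≡5), b=11^-1·(≡5) mod 11; (5|11)=+1, (5|11)=+1; (−1)^{0·-1·5}·(+1)^-1·(+1)^0 = +1.
v=7: a=7^3·(≡1), b=7^1·(≡1) mod 7; (1|7)=+1, (1|7)=+1; (−1)^{3·1·3}·(+1)^1·(+1)^3 = -1.
v=17: a=17^1·(≡12), b=17^2·(≡11) mod 17; (12|17)=-1, (11|17)=-1; (−1)^{1·2·8}·(-1)^2·(-1)^1 = -1.
v=5: a=5^-2·(≡3), b=5^4·(≡3) mod 5; (3|5)=-1, (3|5)=-1; (−1)^{-2·4·2}·(-1)^4·(-1)^-2 = +1.
v=∞: -238 < 0 and 3003 > 0  ⇒  (a,b)_∞ = +1.
v=3: a=3^-4·(≡2), b=3^3·(≡2) mod 3; (2|3)=-1, (2|3)=-1; (−1)^{-4·3·1}·(-1)^3·(-1)^-4 = -1.
v=2: v_2(a)=11, v_2(b)=-12; units ≡ 1, 3 (mod 8); ε·ε+αω+βω = 0·1+11·1+-12·0 ≡ 1  ⇒  (a,b)_2 = -1.
v=13: a=13^-2·(≡12), b=13^1·(≡9) mod 13; (12|13)=+1, (9|13)=+1; (−1)^{-2·1·6}·(+1)^1·(+1)^-2 = +1.
(-238, 3003 / ℚ) ramifies at {2, 3, 7, 17}: a division algebra.

[2, 3, 7, 17]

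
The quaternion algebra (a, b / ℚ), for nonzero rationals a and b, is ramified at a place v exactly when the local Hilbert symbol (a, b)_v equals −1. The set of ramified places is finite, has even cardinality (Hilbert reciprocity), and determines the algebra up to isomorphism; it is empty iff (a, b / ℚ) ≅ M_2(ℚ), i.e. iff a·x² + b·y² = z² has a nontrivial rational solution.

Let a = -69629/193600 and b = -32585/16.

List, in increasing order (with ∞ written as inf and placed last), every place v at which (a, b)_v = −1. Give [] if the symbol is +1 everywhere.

[2, 7, 29, inf]

Mod squares: a ≡ -29, b ≡ -665. Check v ∈ {∞, 2, 5, 7, 11, 19, 29}.
v=29: a=29^1·(≡13), b=29^0·(≡17) mod 29; (13|29)=+1, (17|29)=-1; (−1)^{1·0·14}·(+1)^0·(-1)^1 = -1.
v=11: a=11^-2·(≡9), b=11^0·(≡6) mod 11; (9|11)=+1, (6|11)=-1; (−1)^{-2·0·5}·(+1)^0·(-1)^-2 = +1.
v=2: v_2(a)=-6, v_2(b)=-4; units ≡ 3, 7 (mod 8); ε·ε+αω+βω = 1·1+-6·0+-4·1 ≡ 1  ⇒  (a,b)_2 = -1.
v=5: a=5^-2·(≡4), b=5^1·(≡3) mod 5; (4|5)=+1, (3|5)=-1; (−1)^{-2·1·2}·(+1)^1·(-1)^-2 = +1.
v=19: a=19^0·(≡7), b=19^1·(≡8) mod 19; (7|19)=+1, (8|19)=-1; (−1)^{0·1·9}·(+1)^1·(-1)^0 = +1.
v=∞: -29 < 0 and -665 < 0  ⇒  (a,b)_∞ = -1.
v=7: a=7^4·(≡6), b=7^3·(≡5) mod 7; (6|7)=-1, (5|7)=-1; (−1)^{4·3·3}·(-1)^3·(-1)^4 = -1.
Ram(-29, -665) = {2, 7, 29, ∞}; no ℚ_2-point on the conic.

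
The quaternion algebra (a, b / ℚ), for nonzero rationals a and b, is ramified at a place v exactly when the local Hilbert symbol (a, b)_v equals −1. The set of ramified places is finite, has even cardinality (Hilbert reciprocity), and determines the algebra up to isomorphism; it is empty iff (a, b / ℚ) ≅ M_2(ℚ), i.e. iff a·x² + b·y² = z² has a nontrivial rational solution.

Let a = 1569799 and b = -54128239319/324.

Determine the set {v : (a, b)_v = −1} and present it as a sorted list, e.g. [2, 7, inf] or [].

[7, 11, 19, 29]

Mod squares: a ≡ 1569799, b ≡ -64361759. Check v ∈ {∞, 2, 3, 7, 11, 19, 29, 37, 41}.
v=37: a=37^1·(≡25), b=37^1·(≡4) mod 37; (25|37)=+1, (4|37)=+1; (−1)^{1·1·18}·(+1)^1·(+1)^1 = +1.
v=3: a=3^0·(≡1), b=3^-4·(≡1) mod 3; (1|3)=+1, (1|3)=+1; (−1)^{0·-4·1}·(+1)^-4·(+1)^0 = +1.
v=41: a=41^0·(≡32), b=41^1·(≡4) mod 41; (32|41)=+1, (4|41)=+1; (−1)^{0·1·20}·(+1)^1·(+1)^0 = +1.
v=2: v_2(a)=0, v_2(b)=-2; units ≡ 7, 1 (mod 8); ε·ε+αω+βω = 1·0+0·0+-2·0 ≡ 0  ⇒  (a,b)_2 = +1.
v=∞: 1569799 > 0 and -64361759 < 0  ⇒  (a,b)_∞ = +1.
v=11: a=11^1·(≡6), b=11^1·(≡7) mod 11; (6|11)=-1, (7|11)=-1; (−1)^{1·1·5}·(-1)^1·(-1)^1 = -1.
v=19: a=19^1·(≡9), b=19^1·(≡17) mod 19; (9|19)=+1, (17|19)=+1; (−1)^{1·1·9}·(+1)^1·(+1)^1 = -1.
v=7: a=7^1·(≡5), b=7^1·(≡6) mod 7; (5|7)=-1, (6|7)=-1; (−1)^{1·1·3}·(-1)^1·(-1)^1 = -1.
v=29: a=29^1·(≡17), b=29^3·(≡23) mod 29; (17|29)=-1, (23|29)=+1; (−1)^{1·3·14}·(-1)^3·(+1)^1 = -1.
|Ram(1569799, -64361759)| = 4, even; anisotropic at {7, 11, 19, 29}.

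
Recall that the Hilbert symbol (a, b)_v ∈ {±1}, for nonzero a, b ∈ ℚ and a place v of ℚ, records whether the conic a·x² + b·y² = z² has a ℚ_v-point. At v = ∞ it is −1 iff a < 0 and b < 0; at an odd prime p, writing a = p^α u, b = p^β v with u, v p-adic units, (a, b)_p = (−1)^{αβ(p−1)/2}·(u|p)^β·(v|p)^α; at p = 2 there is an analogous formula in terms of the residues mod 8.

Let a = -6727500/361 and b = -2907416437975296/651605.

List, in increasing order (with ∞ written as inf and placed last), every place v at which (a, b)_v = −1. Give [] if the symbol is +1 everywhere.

(a, b) ≡ (-299, -5) mod (ℚ^×)²; places V = {2, 3, 5, 13, 17, 19, 23, ∞}.
(a,b)_19: α=-2, u≡1; β=-4, v≡2 (mod 19); (1|19)=+1, (2|19)=-1; sign (−1)^0·+1^-4·-1^-2 = +1.
(a,b)_23: α=1, u≡21; β=2, v≡3 (mod 23); (21|23)=-1, (3|23)=+1; sign (−1)^0·-1^2·+1^1 = +1.
(a,b)_∞: sgn(-299)=−, sgn(-5)=−, so -1.
(a,b)_5: α=4, u≡1; β=-1, v≡4 (mod 5); (1|5)=+1, (4|5)=+1; sign (−1)^0·+1^-1·+1^4 = +1.
(a,b)_17: α=0, u≡3; β=4, v≡7 (mod 17); (3|17)=-1, (7|17)=-1; sign (−1)^0·-1^4·-1^0 = +1.
(a,b)_2: α=2, β=8; u≡5, v≡3 (mod 8); ε(u)ε(v)=0·1, αω(v)=2·1, βω(u)=8·1; sum ≡ 0  ⇒  +1.
(a,b)_3: α=2, u≡1; β=2, v≡1 (mod 3); (1|3)=+1, (1|3)=+1; sign (−1)^0·+1^2·+1^2 = +1.
(a,b)_13: α=1, u≡3; β=4, v≡5 (mod 13); (3|13)=+1, (5|13)=-1; sign (−1)^0·+1^4·-1^1 = -1.
|Ram(-299, -5)| = 2, even; anisotropic at {13, ∞}.

[13, inf]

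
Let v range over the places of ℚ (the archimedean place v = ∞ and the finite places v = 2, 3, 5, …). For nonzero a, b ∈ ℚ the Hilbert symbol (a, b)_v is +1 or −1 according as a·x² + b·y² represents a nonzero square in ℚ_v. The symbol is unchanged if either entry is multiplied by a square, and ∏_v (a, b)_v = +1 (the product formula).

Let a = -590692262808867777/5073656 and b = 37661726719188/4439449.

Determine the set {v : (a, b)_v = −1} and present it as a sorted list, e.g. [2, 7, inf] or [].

[2, 7]

(a, b) ≡ (-238, 13) mod (ℚ^×)²; places V = {2, 3, 7, 11, 13, 17, 37, 41, 43, ∞}.
(a,b)_3: α=8, u≡2; β=2, v≡1 (mod 3); (2|3)=-1, (1|3)=+1; sign (−1)^0·-1^2·+1^8 = +1.
(a,b)_41: α=4, u≡21; β=2, v≡6 (mod 41); (21|41)=+1, (6|41)=-1; sign (−1)^0·+1^2·-1^4 = +1.
(a,b)_37: α=4, u≡9; β=2, v≡14 (mod 37); (9|37)=+1, (14|37)=-1; sign (−1)^0·+1^2·-1^4 = +1.
(a,b)_13: α=0, u≡9; β=1, v≡9 (mod 13); (9|13)=+1, (9|13)=+1; sign (−1)^0·+1^1·+1^0 = +1.
(a,b)_11: α=0, u≡5; β=2, v≡6 (mod 11); (5|11)=+1, (6|11)=-1; sign (−1)^0·+1^2·-1^0 = +1.
(a,b)_43: α=-2, u≡26; β=-2, v≡15 (mod 43); (26|43)=-1, (15|43)=+1; sign (−1)^0·-1^-2·+1^-2 = +1.
(a,b)_∞: sgn(-238)=−, sgn(13)=+, so +1.
(a,b)_2: α=-3, β=2; u≡1, v≡5 (mod 8); ε(u)ε(v)=0·0, αω(v)=-3·1, βω(u)=2·0; sum ≡ 1  ⇒  -1.
(a,b)_7: α=-3, u≡2; β=-4, v≡5 (mod 7); (2|7)=+1, (5|7)=-1; sign (−1)^0·+1^-4·-1^-3 = -1.
(a,b)_17: α=1, u≡3; β=2, v≡16 (mod 17); (3|17)=-1, (16|17)=+1; sign (−1)^0·-1^2·+1^1 = +1.
|Ram(-238, 13)| = 2, even; anisotropic at {2, 7}.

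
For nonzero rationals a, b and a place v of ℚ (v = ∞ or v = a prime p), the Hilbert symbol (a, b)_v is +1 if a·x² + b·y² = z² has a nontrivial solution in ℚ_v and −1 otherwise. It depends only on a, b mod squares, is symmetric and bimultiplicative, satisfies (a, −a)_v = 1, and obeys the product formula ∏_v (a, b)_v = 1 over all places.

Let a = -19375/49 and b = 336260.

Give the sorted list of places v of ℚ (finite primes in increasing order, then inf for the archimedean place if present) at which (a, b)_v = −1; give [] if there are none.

Mod squares: a ≡ -31, b ≡ 84065. Check v ∈ {∞, 2, 5, 7, 17, 23, 31, 43}.
v=5: a=5^4·(≡1), b=5^1·(≡2) mod 5; (1|5)=+1, (2|5)=-1; (−1)^{4·1·2}·(+1)^1·(-1)^4 = +1.
v=7: a=7^-2·(≡1), b=7^0·(≡1) mod 7; (1|7)=+1, (1|7)=+1; (−1)^{-2·0·3}·(+1)^0·(+1)^-2 = +1.
v=∞: -31 < 0 and 84065 > 0  ⇒  (a,b)_∞ = +1.
v=43: a=43^0·(≡3), b=43^1·(≡37) mod 43; (3|43)=-1, (37|43)=-1; (−1)^{0·1·21}·(-1)^1·(-1)^0 = -1.
v=17: a=17^0·(≡6), b=17^1·(≡9) mod 17; (6|17)=-1, (9|17)=+1; (−1)^{0·1·8}·(-1)^1·(+1)^0 = -1.
v=2: v_2(a)=0, v_2(b)=2; units ≡ 1, 1 (mod 8); ε·ε+αω+βω = 0·0+0·0+2·0 ≡ 0  ⇒  (a,b)_2 = +1.
v=31: a=31^1·(≡29), b=31^0·(≡3) mod 31; (29|31)=-1, (3|31)=-1; (−1)^{1·0·15}·(-1)^0·(-1)^1 = -1.
v=23: a=23^0·(≡20), b=23^1·(≡15) mod 23; (20|23)=-1, (15|23)=-1; (−1)^{0·1·11}·(-1)^1·(-1)^0 = -1.
(-31, 84065 / ℚ) ramifies at {17, 23, 31, 43}: a division algebra.

[17, 23, 31, 43]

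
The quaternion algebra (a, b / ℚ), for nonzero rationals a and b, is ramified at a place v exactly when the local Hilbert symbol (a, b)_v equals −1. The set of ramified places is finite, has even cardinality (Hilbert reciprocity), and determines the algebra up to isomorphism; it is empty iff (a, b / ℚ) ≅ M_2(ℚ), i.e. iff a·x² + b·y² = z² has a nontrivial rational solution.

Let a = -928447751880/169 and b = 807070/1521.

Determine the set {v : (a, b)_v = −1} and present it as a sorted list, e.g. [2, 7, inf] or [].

[2, 17]

(a, b) ≡ (-57970, 6670) mod (ℚ^×)²; places V = {2, 3, 5, 11, 13, 17, 23, 29, 31, ∞}.
(a,b)_11: α=1, u≡10; β=2, v≡5 (mod 11); (10|11)=-1, (5|11)=+1; sign (−1)^0·-1^2·+1^1 = +1.
(a,b)_29: α=2, u≡25; β=1, v≡26 (mod 29); (25|29)=+1, (26|29)=-1; sign (−1)^0·+1^1·-1^2 = +1.
(a,b)_5: α=1, u≡1; β=1, v≡4 (mod 5); (1|5)=+1, (4|5)=+1; sign (−1)^0·+1^1·+1^1 = +1.
(a,b)_23: α=2, u≡13; β=1, v≡5 (mod 23); (13|23)=+1, (5|23)=-1; sign (−1)^0·+1^1·-1^2 = +1.
(a,b)_3: α=2, u≡2; β=-2, v≡1 (mod 3); (2|3)=-1, (1|3)=+1; sign (−1)^0·-1^-2·+1^2 = +1.
(a,b)_17: α=1, u≡14; β=0, v≡10 (mod 17); (14|17)=-1, (10|17)=-1; sign (−1)^0·-1^0·-1^1 = -1.
(a,b)_2: α=3, β=1; u≡7, v≡7 (mod 8); ε(u)ε(v)=1·1, αω(v)=3·0, βω(u)=1·0; sum ≡ 1  ⇒  -1.
(a,b)_∞: sgn(-57970)=−, sgn(6670)=+, so +1.
(a,b)_31: α=1, u≡29; β=0, v≡8 (mod 31); (29|31)=-1, (8|31)=+1; sign (−1)^0·-1^0·+1^1 = +1.
(a,b)_13: α=-2, u≡1; β=-2, v≡12 (mod 13); (1|13)=+1, (12|13)=+1; sign (−1)^0·+1^-2·+1^-2 = +1.
|Ram(-57970, 6670)| = 2, even; anisotropic at {2, 17}.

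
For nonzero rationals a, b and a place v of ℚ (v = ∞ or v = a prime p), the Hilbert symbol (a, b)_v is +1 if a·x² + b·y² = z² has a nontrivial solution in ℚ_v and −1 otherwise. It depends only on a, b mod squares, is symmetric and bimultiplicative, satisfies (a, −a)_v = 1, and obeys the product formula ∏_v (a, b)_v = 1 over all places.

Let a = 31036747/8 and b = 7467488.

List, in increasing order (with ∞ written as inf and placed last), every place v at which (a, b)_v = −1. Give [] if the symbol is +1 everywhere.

[17, 19, 37, 53]

Mod squares: a ≡ 1266806, b ≡ 466718. Check v ∈ {∞, 2, 7, 17, 19, 37, 53}.
v=∞: 1266806 > 0 and 466718 > 0  ⇒  (a,b)_∞ = +1.
v=53: a=53^1·(≡40), b=53^1·(≡22) mod 53; (40|53)=+1, (22|53)=-1; (−1)^{1·1·26}·(+1)^1·(-1)^1 = -1.
v=19: a=19^1·(≡8), b=19^0·(≡13) mod 19; (8|19)=-1, (13|19)=-1; (−1)^{1·0·9}·(-1)^0·(-1)^1 = -1.
v=2: v_2(a)=-3, v_2(b)=5; units ≡ 3, 7 (mod 8); ε·ε+αω+βω = 1·1+-3·0+5·1 ≡ 0  ⇒  (a,b)_2 = +1.
v=7: a=7^2·(≡1), b=7^1·(≡5) mod 7; (1|7)=+1, (5|7)=-1; (−1)^{2·1·3}·(+1)^1·(-1)^2 = +1.
v=17: a=17^1·(≡14), b=17^1·(≡1) mod 17; (14|17)=-1, (1|17)=+1; (−1)^{1·1·8}·(-1)^1·(+1)^1 = -1.
v=37: a=37^1·(≡19), b=37^1·(≡26) mod 37; (19|37)=-1, (26|37)=+1; (−1)^{1·1·18}·(-1)^1·(+1)^1 = -1.
Ram(1266806, 466718) = {17, 19, 37, 53}; no ℚ_17-point on the conic.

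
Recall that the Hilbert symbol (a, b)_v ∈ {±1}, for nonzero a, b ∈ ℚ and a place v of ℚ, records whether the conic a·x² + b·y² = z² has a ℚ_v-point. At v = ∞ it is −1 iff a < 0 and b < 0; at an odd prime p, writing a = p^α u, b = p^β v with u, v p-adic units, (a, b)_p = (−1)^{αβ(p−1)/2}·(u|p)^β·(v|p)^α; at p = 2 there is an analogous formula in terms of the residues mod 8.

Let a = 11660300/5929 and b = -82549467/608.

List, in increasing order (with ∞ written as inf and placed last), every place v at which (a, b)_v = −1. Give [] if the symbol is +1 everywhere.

[13, 17]

(a, b) ≡ (323, -58786) mod (ℚ^×)²; places V = {2, 3, 5, 7, 11, 13, 17, 19, ∞}.
(a,b)_11: α=-2, u≡5; β=2, v≡5 (mod 11); (5|11)=+1, (5|11)=+1; sign (−1)^0·+1^2·+1^-2 = +1.
(a,b)_∞: sgn(323)=+, sgn(-58786)=−, so +1.
(a,b)_2: α=2, β=-5; u≡3, v≡7 (mod 8); ε(u)ε(v)=1·1, αω(v)=2·0, βω(u)=-5·1; sum ≡ 0  ⇒  +1.
(a,b)_19: α=3, u≡9; β=-1, v≡12 (mod 19); (9|19)=+1, (12|19)=-1; sign (−1)^1·+1^-1·-1^3 = +1.
(a,b)_7: α=-2, u≡4; β=3, v≡2 (mod 7); (4|7)=+1, (2|7)=+1; sign (−1)^0·+1^3·+1^-2 = +1.
(a,b)_13: α=0, u≡2; β=1, v≡6 (mod 13); (2|13)=-1, (6|13)=-1; sign (−1)^0·-1^1·-1^0 = -1.
(a,b)_17: α=1, u≡4; β=1, v≡14 (mod 17); (4|17)=+1, (14|17)=-1; sign (−1)^0·+1^1·-1^1 = -1.
(a,b)_3: α=0, u≡2; β=2, v≡2 (mod 3); (2|3)=-1, (2|3)=-1; sign (−1)^0·-1^2·-1^0 = +1.
(a,b)_5: α=2, u≡3; β=0, v≡1 (mod 5); (3|5)=-1, (1|5)=+1; sign (−1)^0·-1^0·+1^2 = +1.
Ram(323, -58786) = {13, 17}; no ℚ_13-point on the conic.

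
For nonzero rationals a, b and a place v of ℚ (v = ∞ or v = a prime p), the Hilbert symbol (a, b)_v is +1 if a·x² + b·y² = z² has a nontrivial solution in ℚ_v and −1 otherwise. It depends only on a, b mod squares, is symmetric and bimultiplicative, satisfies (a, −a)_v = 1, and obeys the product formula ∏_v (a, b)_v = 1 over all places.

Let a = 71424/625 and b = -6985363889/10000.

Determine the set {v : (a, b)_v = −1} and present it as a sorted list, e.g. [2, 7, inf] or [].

[2, 7, 19, 31]

(a, b) ≡ (31, -7268849) mod (ℚ^×)²; places V = {2, 3, 5, 7, 19, 31, 41, 43, ∞}.
(a,b)_19: α=0, u≡8; β=1, v≡8 (mod 19); (8|19)=-1, (8|19)=-1; sign (−1)^0·-1^1·-1^0 = -1.
(a,b)_5: α=-4, u≡4; β=-4, v≡1 (mod 5); (4|5)=+1, (1|5)=+1; sign (−1)^0·+1^-4·+1^-4 = +1.
(a,b)_7: α=0, u≡5; β=1, v≡4 (mod 7); (5|7)=-1, (4|7)=+1; sign (−1)^0·-1^1·+1^0 = -1.
(a,b)_41: α=0, u≡33; β=1, v≡2 (mod 41); (33|41)=+1, (2|41)=+1; sign (−1)^0·+1^1·+1^0 = +1.
(a,b)_2: α=8, β=-4; u≡7, v≡7 (mod 8); ε(u)ε(v)=1·1, αω(v)=8·0, βω(u)=-4·0; sum ≡ 1  ⇒  -1.
(a,b)_43: α=0, u≡15; β=1, v≡26 (mod 43); (15|43)=+1, (26|43)=-1; sign (−1)^0·+1^1·-1^0 = +1.
(a,b)_3: α=2, u≡1; β=0, v≡1 (mod 3); (1|3)=+1, (1|3)=+1; sign (−1)^0·+1^0·+1^2 = +1.
(a,b)_31: α=1, u≡2; β=3, v≡2 (mod 31); (2|31)=+1, (2|31)=+1; sign (−1)^1·+1^3·+1^1 = -1.
(a,b)_∞: sgn(31)=+, sgn(-7268849)=−, so +1.
Ram(31, -7268849) = {2, 7, 19, 31}; no ℚ_2-point on the conic.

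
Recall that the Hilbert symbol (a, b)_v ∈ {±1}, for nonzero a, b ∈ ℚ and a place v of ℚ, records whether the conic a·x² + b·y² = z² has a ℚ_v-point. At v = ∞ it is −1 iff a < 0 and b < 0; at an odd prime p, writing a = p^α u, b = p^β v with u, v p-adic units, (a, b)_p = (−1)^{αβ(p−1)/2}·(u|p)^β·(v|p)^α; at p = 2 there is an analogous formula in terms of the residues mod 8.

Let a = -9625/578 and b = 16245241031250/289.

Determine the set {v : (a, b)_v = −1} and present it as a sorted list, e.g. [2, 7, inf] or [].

Mod squares: a ≡ -770, b ≡ 66. Check v ∈ {∞, 2, 3, 5, 7, 11, 17}.
v=7: a=7^1·(≡1), b=7^4·(≡3) mod 7; (1|7)=+1, (3|7)=-1; (−1)^{1·4·3}·(+1)^4·(-1)^1 = -1.
v=17: a=17^-2·(≡7), b=17^-2·(≡16) mod 17; (7|17)=-1, (16|17)=+1; (−1)^{-2·-2·8}·(-1)^-2·(+1)^-2 = +1.
v=3: a=3^0·(≡1), b=3^9·(≡1) mod 3; (1|3)=+1, (1|3)=+1; (−1)^{0·9·1}·(+1)^9·(+1)^0 = +1.
v=11: a=11^1·(≡10), b=11^1·(≡7) mod 11; (10|11)=-1, (7|11)=-1; (−1)^{1·1·5}·(-1)^1·(-1)^1 = -1.
v=∞: -770 < 0 and 66 > 0  ⇒  (a,b)_∞ = +1.
v=5: a=5^3·(≡1), b=5^6·(≡4) mod 5; (1|5)=+1, (4|5)=+1; (−1)^{3·6·2}·(+1)^6·(+1)^3 = +1.
v=2: v_2(a)=-1, v_2(b)=1; units ≡ 7, 1 (mod 8); ε·ε+αω+βω = 1·0+-1·0+1·0 ≡ 0  ⇒  (a,b)_2 = +1.
Ram(-770, 66) = {7, 11}; no ℚ_7-point on the conic.

[7, 11]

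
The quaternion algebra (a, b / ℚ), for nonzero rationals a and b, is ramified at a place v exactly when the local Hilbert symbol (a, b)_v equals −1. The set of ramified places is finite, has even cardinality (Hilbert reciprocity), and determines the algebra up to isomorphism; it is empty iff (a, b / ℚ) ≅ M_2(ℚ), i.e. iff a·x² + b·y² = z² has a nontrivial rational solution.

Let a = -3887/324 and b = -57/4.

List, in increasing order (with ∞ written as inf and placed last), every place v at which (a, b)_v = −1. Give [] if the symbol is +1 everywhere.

Mod squares: a ≡ -23, b ≡ -57. Check v ∈ {∞, 2, 3, 13, 19, 23}.
v=3: a=3^-4·(≡1), b=3^1·(≡2) mod 3; (1|3)=+1, (2|3)=-1; (−1)^{-4·1·1}·(+1)^1·(-1)^-4 = +1.
v=2: v_2(a)=-2, v_2(b)=-2; units ≡ 1, 7 (mod 8); ε·ε+αω+βω = 0·1+-2·0+-2·0 ≡ 0  ⇒  (a,b)_2 = +1.
v=23: a=23^1·(≡19), b=23^0·(≡3) mod 23; (19|23)=-1, (3|23)=+1; (−1)^{1·0·11}·(-1)^0·(+1)^1 = +1.
v=∞: -23 < 0 and -57 < 0  ⇒  (a,b)_∞ = -1.
v=19: a=19^0·(≡8), b=19^1·(≡4) mod 19; (8|19)=-1, (4|19)=+1; (−1)^{0·1·9}·(-1)^1·(+1)^0 = -1.
v=13: a=13^2·(≡10), b=13^0·(≡2) mod 13; (10|13)=+1, (2|13)=-1; (−1)^{2·0·6}·(+1)^0·(-1)^2 = +1.
(-23, -57 / ℚ) ramifies at {19, ∞}: a division algebra.

[19, inf]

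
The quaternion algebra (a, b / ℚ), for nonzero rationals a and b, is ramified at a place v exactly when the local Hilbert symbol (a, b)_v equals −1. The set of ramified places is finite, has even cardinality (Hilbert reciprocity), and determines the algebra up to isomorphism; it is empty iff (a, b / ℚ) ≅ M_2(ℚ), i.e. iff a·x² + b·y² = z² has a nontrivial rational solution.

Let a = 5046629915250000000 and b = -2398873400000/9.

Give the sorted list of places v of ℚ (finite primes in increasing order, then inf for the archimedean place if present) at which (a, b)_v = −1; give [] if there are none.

[2, 7]

Mod squares: a ≡ 13090, b ≡ -35. Check v ∈ {∞, 2, 3, 5, 7, 11, 17}.
v=2: v_2(a)=7, v_2(b)=6; units ≡ 1, 5 (mod 8); ε·ε+αω+βω = 0·0+7·1+6·0 ≡ 1  ⇒  (a,b)_2 = -1.
v=5: a=5^9·(≡3), b=5^5·(≡3) mod 5; (3|5)=-1, (3|5)=-1; (−1)^{9·5·2}·(-1)^5·(-1)^9 = +1.
v=∞: 13090 > 0 and -35 < 0  ⇒  (a,b)_∞ = +1.
v=3: a=3^2·(≡1), b=3^-2·(≡1) mod 3; (1|3)=+1, (1|3)=+1; (−1)^{2·-2·1}·(+1)^-2·(+1)^2 = +1.
v=11: a=11^3·(≡7), b=11^2·(≡5) mod 11; (7|11)=-1, (5|11)=+1; (−1)^{3·2·5}·(-1)^2·(+1)^3 = +1.
v=7: a=7^3·(≡4), b=7^3·(≡1) mod 7; (4|7)=+1, (1|7)=+1; (−1)^{3·3·3}·(+1)^3·(+1)^3 = -1.
v=17: a=17^3·(≡11), b=17^2·(≡9) mod 17; (11|17)=-1, (9|17)=+1; (−1)^{3·2·8}·(-1)^2·(+1)^3 = +1.
(13090, -35 / ℚ) ramifies at {2, 7}: a division algebra.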